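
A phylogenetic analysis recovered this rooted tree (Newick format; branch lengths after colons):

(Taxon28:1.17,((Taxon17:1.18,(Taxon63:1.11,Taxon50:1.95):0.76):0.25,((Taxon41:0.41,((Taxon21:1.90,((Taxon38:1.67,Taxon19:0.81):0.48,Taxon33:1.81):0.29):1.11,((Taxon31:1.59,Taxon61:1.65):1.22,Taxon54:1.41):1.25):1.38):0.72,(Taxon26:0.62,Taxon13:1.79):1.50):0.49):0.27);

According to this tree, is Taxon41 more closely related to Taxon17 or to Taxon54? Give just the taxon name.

Taxon54

The MRCA of Taxon41 and Taxon54 subtends (Taxon41,((Taxon21,((Taxon38,Taxon19),Taxon33)),((Taxon31,Taxon61),Taxon54))) (8 taxa).
The MRCA of Taxon41 and Taxon17 subtends ((Taxon17,(Taxon63,Taxon50)),((Taxon41,((Taxon21,((Taxon38,Taxon19),Taxon33)),((Taxon31,Taxon61),Taxon54))),(Taxon26,Taxon13))) (13 taxa).
The first is nested inside the second, so Taxon41 shares a more recent common ancestor with Taxon54.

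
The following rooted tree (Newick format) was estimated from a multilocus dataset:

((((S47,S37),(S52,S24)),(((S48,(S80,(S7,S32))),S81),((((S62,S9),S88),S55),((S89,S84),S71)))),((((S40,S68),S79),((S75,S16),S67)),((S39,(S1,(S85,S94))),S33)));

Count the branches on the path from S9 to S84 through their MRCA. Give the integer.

7

The MRCA of S9 and S84 is the node subtending ((((S62,S9),S88),S55),((S89,S84),S71)).
From S9 up to that node: 4 branches. From S84 up to the same node: 3 branches. Total: 4 + 3 = 7.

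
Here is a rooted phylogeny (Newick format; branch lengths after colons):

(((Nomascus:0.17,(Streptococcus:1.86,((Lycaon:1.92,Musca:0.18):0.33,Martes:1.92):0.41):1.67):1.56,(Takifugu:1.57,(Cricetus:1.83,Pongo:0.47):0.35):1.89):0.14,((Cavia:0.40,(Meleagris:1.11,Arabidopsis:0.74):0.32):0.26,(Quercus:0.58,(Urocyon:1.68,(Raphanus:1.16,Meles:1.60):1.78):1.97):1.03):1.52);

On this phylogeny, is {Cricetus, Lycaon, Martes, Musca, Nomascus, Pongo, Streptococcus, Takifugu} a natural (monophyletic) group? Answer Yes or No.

Yes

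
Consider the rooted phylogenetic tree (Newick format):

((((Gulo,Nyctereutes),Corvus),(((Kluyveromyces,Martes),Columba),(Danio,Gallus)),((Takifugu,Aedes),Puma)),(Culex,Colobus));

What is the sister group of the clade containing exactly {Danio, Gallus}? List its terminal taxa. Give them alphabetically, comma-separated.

Columba, Kluyveromyces, Martes

The clade containing exactly {Danio, Gallus} attaches to the tree at the node subtending (((Kluyveromyces,Martes),Columba),(Danio,Gallus)).
The other lineage descending from that same node — the sister group — is ((Kluyveromyces,Martes),Columba); its 3 tips in alphabetical order are the answer.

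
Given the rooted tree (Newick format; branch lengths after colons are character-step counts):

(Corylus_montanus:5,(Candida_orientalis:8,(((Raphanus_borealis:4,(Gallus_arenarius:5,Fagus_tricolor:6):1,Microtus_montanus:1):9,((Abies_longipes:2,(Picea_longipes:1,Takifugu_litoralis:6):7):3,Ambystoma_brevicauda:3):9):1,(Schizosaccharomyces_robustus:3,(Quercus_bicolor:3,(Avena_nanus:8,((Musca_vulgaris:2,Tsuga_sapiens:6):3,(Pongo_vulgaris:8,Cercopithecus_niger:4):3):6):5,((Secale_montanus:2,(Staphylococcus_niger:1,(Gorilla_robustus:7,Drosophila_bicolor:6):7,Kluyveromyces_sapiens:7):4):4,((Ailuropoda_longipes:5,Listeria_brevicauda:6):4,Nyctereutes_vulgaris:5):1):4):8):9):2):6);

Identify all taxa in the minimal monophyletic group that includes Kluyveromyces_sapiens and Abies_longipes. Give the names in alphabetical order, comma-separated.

Abies_longipes, Ailuropoda_longipes, Ambystoma_brevicauda, Avena_nanus, Cercopithecus_niger, Drosophila_bicolor, Fagus_tricolor, Gallus_arenarius, Gorilla_robustus, Kluyveromyces_sapiens, Listeria_brevicauda, Microtus_montanus, Musca_vulgaris, Nyctereutes_vulgaris, Picea_longipes, Pongo_vulgaris, Quercus_bicolor, Raphanus_borealis, Schizosaccharomyces_robustus, Secale_montanus, Staphylococcus_niger, Takifugu_litoralis, Tsuga_sapiens

Tracing Kluyveromyces_sapiens: it sits inside (Staphylococcus_niger,(Gorilla_robustus,Drosophila_bicolor),Kluyveromyces_sapiens).
Tracing Abies_longipes: it sits inside (Abies_longipes,(Picea_longipes,Takifugu_litoralis)).
The smallest clade enclosing both is (((Raphanus_borealis,(Gallus_arenarius,Fagus_tricolor),Microtus_montanus),((Abies_longipes,(Picea_longipes,Takifugu_litoralis)),Ambystoma_brevicauda)),(Schizosaccharomyces_robustus,(Quercus_bicolor,(Avena_nanus,((Musca_vulgaris,Tsuga_sapiens),(Pongo_vulgaris,Cercopithecus_niger))),((Secale_montanus,(Staphylococcus_niger,(Gorilla_robustus,Drosophila_bicolor),Kluyveromyces_sapiens)),((Ailuropoda_longipes,Listeria_brevicauda),Nyctereutes_vulgaris))))); the answer is its 23 terminal taxa in alphabetical order.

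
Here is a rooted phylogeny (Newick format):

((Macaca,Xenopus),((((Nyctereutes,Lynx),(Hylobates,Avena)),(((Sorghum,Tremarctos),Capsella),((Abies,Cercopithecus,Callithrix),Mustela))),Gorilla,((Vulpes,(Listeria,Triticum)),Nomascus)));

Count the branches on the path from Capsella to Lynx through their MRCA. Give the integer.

The MRCA of Capsella and Lynx is the node subtending (((Nyctereutes,Lynx),(Hylobates,Avena)),(((Sorghum,Tremarctos),Capsella),((Abies,Cercopithecus,Callithrix),Mustela))).
From Capsella up to that node: 3 branches. From Lynx up to the same node: 3 branches. Total: 3 + 3 = 6.

6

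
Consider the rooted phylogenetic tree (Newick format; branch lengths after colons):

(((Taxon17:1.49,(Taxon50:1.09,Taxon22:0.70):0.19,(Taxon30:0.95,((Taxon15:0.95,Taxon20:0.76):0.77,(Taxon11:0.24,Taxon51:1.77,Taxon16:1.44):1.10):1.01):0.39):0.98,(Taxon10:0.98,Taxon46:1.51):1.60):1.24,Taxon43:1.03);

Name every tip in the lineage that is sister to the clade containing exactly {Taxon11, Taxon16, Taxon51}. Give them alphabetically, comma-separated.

Taxon15, Taxon20

The clade containing exactly {Taxon11, Taxon16, Taxon51} attaches to the tree at the node subtending ((Taxon15,Taxon20),(Taxon11,Taxon51,Taxon16)).
The other lineage descending from that same node — the sister group — is (Taxon15,Taxon20); its 2 tips in alphabetical order are the answer.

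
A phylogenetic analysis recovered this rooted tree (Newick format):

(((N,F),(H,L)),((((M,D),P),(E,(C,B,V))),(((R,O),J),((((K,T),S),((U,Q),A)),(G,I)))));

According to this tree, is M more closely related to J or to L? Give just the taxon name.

The MRCA of M and J subtends ((((M,D),P),(E,(C,B,V))),(((R,O),J),((((K,T),S),((U,Q),A)),(G,I)))) (18 taxa).
The MRCA of M and L is the root, subtending the entire tree (22 taxa).
The first is nested inside the second, so M shares a more recent common ancestor with J.

J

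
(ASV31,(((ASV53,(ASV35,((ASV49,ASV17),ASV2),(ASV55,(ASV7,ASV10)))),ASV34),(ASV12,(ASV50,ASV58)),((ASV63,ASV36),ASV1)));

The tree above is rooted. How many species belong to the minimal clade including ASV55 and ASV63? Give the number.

The MRCA of ASV55 and ASV63 is the node subtending (((ASV53,(ASV35,((ASV49,ASV17),ASV2),(ASV55,(ASV7,ASV10)))),ASV34),(ASV12,(ASV50,ASV58)),((ASV63,ASV36),ASV1)).
That clade contains 15 terminal taxa: ASV1, ASV10, ASV12, ASV17, ASV2, ASV34, ASV35, ASV36, ASV49, ASV50, ASV53, ASV55, ASV58, ASV63, ASV7.

15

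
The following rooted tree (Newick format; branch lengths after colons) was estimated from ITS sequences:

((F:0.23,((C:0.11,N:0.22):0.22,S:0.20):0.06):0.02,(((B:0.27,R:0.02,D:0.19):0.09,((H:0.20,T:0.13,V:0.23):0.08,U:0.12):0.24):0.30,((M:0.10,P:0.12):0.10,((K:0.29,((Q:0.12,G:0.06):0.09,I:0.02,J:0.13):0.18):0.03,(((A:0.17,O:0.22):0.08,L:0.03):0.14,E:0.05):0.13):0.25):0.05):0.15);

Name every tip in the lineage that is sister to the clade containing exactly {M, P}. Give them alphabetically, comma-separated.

A, E, G, I, J, K, L, O, Q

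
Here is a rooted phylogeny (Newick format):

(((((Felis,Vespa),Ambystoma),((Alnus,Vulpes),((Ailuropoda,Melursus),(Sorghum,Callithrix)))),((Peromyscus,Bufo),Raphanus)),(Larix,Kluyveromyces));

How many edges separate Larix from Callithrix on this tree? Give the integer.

8

The MRCA of Larix and Callithrix is the root of the tree.
From Larix up to that node: 2 branches. From Callithrix up to the same node: 6 branches. Total: 2 + 6 = 8.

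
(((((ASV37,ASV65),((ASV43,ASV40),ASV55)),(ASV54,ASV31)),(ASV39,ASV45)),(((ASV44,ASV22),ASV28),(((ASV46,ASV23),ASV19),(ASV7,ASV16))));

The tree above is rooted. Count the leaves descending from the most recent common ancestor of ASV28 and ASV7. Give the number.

8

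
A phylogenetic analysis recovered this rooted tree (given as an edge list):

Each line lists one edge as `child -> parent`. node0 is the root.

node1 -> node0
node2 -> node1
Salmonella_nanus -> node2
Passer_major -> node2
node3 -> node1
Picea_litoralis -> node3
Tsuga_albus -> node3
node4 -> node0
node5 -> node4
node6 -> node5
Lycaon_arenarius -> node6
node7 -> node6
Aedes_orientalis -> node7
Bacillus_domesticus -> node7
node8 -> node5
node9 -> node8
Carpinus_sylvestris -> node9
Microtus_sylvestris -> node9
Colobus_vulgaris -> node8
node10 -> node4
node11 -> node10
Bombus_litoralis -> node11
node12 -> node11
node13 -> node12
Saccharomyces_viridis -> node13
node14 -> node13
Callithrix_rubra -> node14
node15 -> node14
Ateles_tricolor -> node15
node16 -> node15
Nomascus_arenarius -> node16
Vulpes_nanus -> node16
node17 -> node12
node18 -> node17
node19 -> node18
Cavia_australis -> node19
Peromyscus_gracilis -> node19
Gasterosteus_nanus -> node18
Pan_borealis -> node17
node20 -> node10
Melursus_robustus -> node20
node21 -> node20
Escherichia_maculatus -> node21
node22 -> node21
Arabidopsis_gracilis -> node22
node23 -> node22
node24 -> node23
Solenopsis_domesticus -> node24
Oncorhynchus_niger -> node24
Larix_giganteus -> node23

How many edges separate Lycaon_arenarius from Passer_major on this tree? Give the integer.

7

The MRCA of Lycaon_arenarius and Passer_major is the root of the tree.
From Lycaon_arenarius up to that node: 4 branches. From Passer_major up to the same node: 3 branches. Total: 4 + 3 = 7.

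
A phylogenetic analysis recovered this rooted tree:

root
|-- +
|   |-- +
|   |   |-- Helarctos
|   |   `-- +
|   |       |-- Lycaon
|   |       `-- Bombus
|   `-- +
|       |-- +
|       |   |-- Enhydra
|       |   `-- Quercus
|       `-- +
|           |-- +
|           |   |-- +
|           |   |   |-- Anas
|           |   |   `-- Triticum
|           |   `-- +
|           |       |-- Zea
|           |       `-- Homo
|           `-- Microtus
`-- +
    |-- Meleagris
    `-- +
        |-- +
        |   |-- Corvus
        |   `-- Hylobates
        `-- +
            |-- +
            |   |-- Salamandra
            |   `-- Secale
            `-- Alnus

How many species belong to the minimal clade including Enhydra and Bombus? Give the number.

10

The MRCA of Enhydra and Bombus is the node subtending ((Helarctos,(Lycaon,Bombus)),((Enhydra,Quercus),(((Anas,Triticum),(Zea,Homo)),Microtus))).
That clade contains 10 terminal taxa: Anas, Bombus, Enhydra, Helarctos, Homo, Lycaon, Microtus, Quercus, Triticum, Zea.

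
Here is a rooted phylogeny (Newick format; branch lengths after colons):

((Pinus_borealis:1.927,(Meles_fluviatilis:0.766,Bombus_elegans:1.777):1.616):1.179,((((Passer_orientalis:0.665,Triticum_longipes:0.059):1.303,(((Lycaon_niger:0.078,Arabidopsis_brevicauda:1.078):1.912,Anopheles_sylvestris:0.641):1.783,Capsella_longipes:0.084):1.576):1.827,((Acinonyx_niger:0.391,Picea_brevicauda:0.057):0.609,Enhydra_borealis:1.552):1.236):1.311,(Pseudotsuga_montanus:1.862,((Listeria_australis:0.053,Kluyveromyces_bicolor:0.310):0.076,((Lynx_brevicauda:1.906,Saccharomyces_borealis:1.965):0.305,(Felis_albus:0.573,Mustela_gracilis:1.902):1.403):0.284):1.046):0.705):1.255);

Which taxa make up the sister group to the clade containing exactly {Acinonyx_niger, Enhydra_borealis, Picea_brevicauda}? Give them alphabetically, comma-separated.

The clade containing exactly {Acinonyx_niger, Enhydra_borealis, Picea_brevicauda} attaches to the tree at the node subtending (((Passer_orientalis,Triticum_longipes),(((Lycaon_niger,Arabidopsis_brevicauda),Anopheles_sylvestris),Capsella_longipes)),((Acinonyx_niger,Picea_brevicauda),Enhydra_borealis)).
The other lineage descending from that same node — the sister group — is ((Passer_orientalis,Triticum_longipes),(((Lycaon_niger,Arabidopsis_brevicauda),Anopheles_sylvestris),Capsella_longipes)); its 6 tips in alphabetical order are the answer.

Anopheles_sylvestris, Arabidopsis_brevicauda, Capsella_longipes, Lycaon_niger, Passer_orientalis, Triticum_longipes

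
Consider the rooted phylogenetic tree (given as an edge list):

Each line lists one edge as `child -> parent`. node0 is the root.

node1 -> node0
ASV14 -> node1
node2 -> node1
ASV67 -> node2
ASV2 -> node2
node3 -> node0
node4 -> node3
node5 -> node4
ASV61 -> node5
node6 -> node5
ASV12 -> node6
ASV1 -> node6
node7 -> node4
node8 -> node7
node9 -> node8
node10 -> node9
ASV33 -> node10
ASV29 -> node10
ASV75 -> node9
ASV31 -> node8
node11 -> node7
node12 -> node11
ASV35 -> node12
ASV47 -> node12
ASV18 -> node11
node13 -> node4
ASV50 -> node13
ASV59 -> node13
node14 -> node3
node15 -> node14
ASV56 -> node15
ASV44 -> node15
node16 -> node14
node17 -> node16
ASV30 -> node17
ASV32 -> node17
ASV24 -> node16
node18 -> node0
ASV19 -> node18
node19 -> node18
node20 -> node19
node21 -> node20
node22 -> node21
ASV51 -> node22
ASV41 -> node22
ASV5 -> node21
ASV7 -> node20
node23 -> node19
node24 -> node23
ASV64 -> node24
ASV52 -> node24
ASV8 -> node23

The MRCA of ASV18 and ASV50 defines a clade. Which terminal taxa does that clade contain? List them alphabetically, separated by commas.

Tracing ASV18: it sits inside ((ASV35,ASV47),ASV18).
Tracing ASV50: it sits inside (ASV50,ASV59).
The smallest clade enclosing both is ((ASV61,(ASV12,ASV1)),((((ASV33,ASV29),ASV75),ASV31),((ASV35,ASV47),ASV18)),(ASV50,ASV59)); the answer is its 12 terminal taxa in alphabetical order.

ASV1, ASV12, ASV18, ASV29, ASV31, ASV33, ASV35, ASV47, ASV50, ASV59, ASV61, ASV75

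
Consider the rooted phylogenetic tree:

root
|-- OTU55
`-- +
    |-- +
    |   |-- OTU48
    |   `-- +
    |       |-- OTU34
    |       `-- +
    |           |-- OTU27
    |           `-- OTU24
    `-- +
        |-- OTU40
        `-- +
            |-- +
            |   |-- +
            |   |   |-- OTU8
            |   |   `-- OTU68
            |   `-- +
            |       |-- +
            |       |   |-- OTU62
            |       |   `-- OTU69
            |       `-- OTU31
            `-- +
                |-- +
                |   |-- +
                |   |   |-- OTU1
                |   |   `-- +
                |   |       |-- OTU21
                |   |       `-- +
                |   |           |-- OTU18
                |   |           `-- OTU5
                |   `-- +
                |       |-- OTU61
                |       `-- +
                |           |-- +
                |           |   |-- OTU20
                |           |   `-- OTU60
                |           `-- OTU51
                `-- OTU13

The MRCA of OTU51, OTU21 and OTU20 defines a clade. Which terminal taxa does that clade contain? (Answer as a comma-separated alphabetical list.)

OTU1, OTU18, OTU20, OTU21, OTU5, OTU51, OTU60, OTU61

Tracing OTU51: it sits inside ((OTU20,OTU60),OTU51).
Tracing OTU21: it sits inside (OTU21,(OTU18,OTU5)).
Tracing OTU20: it sits inside (OTU20,OTU60).
The smallest clade enclosing all 3 is ((OTU1,(OTU21,(OTU18,OTU5))),(OTU61,((OTU20,OTU60),OTU51))); the answer is its 8 terminal taxa in alphabetical order.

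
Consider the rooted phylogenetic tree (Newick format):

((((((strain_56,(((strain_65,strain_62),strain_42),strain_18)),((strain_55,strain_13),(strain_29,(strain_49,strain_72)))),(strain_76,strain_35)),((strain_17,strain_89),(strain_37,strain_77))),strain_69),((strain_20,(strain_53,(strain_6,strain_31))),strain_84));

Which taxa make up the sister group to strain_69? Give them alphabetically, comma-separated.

strain_13, strain_17, strain_18, strain_29, strain_35, strain_37, strain_42, strain_49, strain_55, strain_56, strain_62, strain_65, strain_72, strain_76, strain_77, strain_89

strain_69 attaches to the tree at the node subtending (((((strain_56,(((strain_65,strain_62),strain_42),strain_18)),((strain_55,strain_13),(strain_29,(strain_49,strain_72)))),(strain_76,strain_35)),((strain_17,strain_89),(strain_37,strain_77))),strain_69).
The other lineage descending from that same node — the sister group — is ((((strain_56,(((strain_65,strain_62),strain_42),strain_18)),((strain_55,strain_13),(strain_29,(strain_49,strain_72)))),(strain_76,strain_35)),((strain_17,strain_89),(strain_37,strain_77))); its 16 tips in alphabetical order are the answer.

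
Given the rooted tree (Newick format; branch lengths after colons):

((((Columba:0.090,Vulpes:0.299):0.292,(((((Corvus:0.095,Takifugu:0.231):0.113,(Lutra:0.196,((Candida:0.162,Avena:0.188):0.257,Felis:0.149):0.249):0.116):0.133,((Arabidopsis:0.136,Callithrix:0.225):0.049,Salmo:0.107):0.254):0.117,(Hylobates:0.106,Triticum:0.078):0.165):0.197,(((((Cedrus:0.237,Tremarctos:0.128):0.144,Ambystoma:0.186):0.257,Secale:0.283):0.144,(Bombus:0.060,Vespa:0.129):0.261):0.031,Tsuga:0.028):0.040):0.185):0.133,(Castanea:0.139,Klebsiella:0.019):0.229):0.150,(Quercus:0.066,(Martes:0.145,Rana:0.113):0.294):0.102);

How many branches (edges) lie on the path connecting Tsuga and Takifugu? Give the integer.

7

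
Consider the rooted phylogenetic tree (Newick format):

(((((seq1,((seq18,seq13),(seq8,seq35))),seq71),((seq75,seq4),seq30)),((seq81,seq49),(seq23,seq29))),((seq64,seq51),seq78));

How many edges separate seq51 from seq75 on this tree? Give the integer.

8

The MRCA of seq51 and seq75 is the root of the tree.
From seq51 up to that node: 3 branches. From seq75 up to the same node: 5 branches. Total: 3 + 5 = 8.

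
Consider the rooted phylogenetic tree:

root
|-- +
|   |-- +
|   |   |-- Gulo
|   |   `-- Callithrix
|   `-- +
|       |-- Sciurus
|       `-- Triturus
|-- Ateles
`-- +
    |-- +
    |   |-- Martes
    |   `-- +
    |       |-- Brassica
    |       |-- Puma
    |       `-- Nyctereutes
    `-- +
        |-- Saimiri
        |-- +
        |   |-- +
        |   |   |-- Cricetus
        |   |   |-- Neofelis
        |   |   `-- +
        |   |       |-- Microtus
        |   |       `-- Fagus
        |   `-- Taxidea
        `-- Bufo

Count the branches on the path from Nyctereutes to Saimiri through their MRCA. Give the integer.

The MRCA of Nyctereutes and Saimiri is the node subtending ((Martes,(Brassica,Puma,Nyctereutes)),(Saimiri,((Cricetus,Neofelis,(Microtus,Fagus)),Taxidea),Bufo)).
From Nyctereutes up to that node: 3 branches. From Saimiri up to the same node: 2 branches. Total: 3 + 2 = 5.

5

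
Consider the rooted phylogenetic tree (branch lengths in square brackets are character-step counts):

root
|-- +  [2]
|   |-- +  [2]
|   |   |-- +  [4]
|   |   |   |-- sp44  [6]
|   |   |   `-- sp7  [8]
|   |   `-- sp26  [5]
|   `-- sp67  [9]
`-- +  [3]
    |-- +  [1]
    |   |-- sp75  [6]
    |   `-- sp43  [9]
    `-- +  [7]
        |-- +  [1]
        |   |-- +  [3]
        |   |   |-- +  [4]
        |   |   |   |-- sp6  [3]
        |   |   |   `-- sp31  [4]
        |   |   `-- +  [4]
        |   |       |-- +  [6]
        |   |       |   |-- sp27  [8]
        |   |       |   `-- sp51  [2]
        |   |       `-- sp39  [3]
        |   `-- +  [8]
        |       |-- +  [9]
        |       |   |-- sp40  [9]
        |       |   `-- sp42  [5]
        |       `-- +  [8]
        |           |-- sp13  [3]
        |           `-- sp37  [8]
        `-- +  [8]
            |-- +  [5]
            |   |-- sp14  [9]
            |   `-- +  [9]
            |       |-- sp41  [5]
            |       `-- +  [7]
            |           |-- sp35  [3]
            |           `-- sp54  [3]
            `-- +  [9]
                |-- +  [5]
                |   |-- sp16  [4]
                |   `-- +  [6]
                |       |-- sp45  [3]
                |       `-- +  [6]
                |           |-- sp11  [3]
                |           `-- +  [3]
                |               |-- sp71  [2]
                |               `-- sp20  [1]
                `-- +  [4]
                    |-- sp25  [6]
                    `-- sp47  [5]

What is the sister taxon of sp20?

sp71

sp20 attaches to the tree at the node subtending (sp71,sp20).
The other lineage descending from that same node — the sister group — is the single tip sp71.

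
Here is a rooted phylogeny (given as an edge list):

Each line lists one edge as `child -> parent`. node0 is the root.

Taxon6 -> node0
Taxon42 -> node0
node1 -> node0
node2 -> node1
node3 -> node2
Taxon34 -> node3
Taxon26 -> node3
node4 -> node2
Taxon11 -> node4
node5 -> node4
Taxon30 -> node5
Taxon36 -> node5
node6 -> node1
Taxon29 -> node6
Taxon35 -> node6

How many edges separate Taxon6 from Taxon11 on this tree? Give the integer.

5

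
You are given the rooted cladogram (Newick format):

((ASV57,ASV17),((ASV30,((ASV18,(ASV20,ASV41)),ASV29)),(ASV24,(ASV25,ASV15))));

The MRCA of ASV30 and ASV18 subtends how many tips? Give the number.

The MRCA of ASV30 and ASV18 is the node subtending (ASV30,((ASV18,(ASV20,ASV41)),ASV29)).
That clade contains 5 terminal taxa: ASV18, ASV20, ASV29, ASV30, ASV41.

5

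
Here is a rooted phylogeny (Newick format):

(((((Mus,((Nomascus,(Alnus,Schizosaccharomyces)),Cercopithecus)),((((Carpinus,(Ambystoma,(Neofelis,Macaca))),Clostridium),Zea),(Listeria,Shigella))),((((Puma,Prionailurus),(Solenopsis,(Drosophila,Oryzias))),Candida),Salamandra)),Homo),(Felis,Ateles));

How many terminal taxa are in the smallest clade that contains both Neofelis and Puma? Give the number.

The MRCA of Neofelis and Puma is the node subtending (((Mus,((Nomascus,(Alnus,Schizosaccharomyces)),Cercopithecus)),((((Carpinus,(Ambystoma,(Neofelis,Macaca))),Clostridium),Zea),(Listeria,Shigella))),((((Puma,Prionailurus),(Solenopsis,(Drosophila,Oryzias))),Candida),Salamandra)).
That clade contains 20 terminal taxa: Alnus, Ambystoma, Candida, Carpinus, Cercopithecus, Clostridium, Drosophila, Listeria, Macaca, Mus, Neofelis, Nomascus, Oryzias, Prionailurus, Puma, Salamandra, Schizosaccharomyces, Shigella, Solenopsis, Zea.

20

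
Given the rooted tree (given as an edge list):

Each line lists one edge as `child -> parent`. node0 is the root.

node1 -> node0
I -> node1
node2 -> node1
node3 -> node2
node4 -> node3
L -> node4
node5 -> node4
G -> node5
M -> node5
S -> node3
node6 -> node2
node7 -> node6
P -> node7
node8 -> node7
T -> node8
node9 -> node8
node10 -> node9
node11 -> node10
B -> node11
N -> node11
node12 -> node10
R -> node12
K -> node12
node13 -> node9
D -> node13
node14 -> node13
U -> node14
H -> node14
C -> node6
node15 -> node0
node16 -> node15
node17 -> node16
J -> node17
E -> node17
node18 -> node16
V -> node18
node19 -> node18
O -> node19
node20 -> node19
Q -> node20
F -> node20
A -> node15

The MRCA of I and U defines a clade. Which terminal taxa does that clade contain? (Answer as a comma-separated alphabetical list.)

Tracing I: it sits inside (I,(((L,(G,M)),S),((P,(T,(((B,N),(R,K)),(D,(U,H))))),C))).
Tracing U: it sits inside (U,H).
The smallest clade enclosing both is (I,(((L,(G,M)),S),((P,(T,(((B,N),(R,K)),(D,(U,H))))),C))); the answer is its 15 terminal taxa in alphabetical order.

B, C, D, G, H, I, K, L, M, N, P, R, S, T, U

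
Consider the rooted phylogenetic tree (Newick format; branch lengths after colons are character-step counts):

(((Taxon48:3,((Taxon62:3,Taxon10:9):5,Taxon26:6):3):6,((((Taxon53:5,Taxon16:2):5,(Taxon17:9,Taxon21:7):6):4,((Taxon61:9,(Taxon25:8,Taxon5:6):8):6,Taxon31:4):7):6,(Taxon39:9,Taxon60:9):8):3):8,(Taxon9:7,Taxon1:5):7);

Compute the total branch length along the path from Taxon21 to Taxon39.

40

The path runs Taxon21 → … → MRCA → … → Taxon39; the MRCA is the node subtending ((((Taxon53,Taxon16),(Taxon17,Taxon21)),((Taxon61,(Taxon25,Taxon5)),Taxon31)),(Taxon39,Taxon60)).
Branch lengths along that path: 7 + 6 + 4 + 6 + 8 + 9 = 40.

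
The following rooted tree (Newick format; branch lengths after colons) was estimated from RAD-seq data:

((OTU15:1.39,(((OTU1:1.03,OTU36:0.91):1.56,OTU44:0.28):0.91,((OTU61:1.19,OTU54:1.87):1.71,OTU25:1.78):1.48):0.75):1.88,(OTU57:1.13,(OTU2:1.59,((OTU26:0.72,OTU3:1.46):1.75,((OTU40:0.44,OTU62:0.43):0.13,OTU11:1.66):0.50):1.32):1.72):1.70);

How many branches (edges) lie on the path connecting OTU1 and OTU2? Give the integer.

The MRCA of OTU1 and OTU2 is the root of the tree.
From OTU1 up to that node: 5 branches. From OTU2 up to the same node: 3 branches. Total: 5 + 3 = 8.

8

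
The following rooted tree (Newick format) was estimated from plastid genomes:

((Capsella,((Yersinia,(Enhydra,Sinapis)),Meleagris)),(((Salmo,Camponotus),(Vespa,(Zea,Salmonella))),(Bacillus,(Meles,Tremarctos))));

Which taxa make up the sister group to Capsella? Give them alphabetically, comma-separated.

Capsella attaches to the tree at the node subtending (Capsella,((Yersinia,(Enhydra,Sinapis)),Meleagris)).
The other lineage descending from that same node — the sister group — is ((Yersinia,(Enhydra,Sinapis)),Meleagris); its 4 tips in alphabetical order are the answer.

Enhydra, Meleagris, Sinapis, Yersinia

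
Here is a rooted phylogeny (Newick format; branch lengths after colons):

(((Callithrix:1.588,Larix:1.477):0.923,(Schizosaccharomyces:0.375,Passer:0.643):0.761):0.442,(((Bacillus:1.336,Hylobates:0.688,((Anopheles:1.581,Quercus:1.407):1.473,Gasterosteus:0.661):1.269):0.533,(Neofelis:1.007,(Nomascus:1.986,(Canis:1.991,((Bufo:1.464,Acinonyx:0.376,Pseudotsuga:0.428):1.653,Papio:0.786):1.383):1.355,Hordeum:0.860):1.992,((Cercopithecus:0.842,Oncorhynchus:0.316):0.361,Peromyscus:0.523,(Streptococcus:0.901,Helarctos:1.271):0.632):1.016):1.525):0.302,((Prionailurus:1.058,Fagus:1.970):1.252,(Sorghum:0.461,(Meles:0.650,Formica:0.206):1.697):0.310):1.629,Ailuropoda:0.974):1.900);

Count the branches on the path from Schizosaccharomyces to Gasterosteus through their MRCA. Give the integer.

The MRCA of Schizosaccharomyces and Gasterosteus is the root of the tree.
From Schizosaccharomyces up to that node: 3 branches. From Gasterosteus up to the same node: 5 branches. Total: 3 + 5 = 8.

8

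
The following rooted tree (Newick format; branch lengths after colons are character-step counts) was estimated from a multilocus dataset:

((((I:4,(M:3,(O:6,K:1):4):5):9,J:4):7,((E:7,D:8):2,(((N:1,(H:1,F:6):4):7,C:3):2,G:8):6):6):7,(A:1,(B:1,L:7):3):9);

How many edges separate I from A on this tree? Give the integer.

The MRCA of I and A is the root of the tree.
From I up to that node: 4 branches. From A up to the same node: 2 branches. Total: 4 + 2 = 6.

6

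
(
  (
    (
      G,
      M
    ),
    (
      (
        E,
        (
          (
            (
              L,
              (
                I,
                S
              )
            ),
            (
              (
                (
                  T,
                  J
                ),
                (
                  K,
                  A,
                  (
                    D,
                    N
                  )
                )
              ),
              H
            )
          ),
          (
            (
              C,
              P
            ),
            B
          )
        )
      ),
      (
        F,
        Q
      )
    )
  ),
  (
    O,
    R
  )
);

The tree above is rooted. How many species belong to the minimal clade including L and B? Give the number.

The MRCA of L and B is the node subtending (((L,(I,S)),(((T,J),(K,A,(D,N))),H)),((C,P),B)).
That clade contains 13 terminal taxa: A, B, C, D, H, I, J, K, L, N, P, S, T.

13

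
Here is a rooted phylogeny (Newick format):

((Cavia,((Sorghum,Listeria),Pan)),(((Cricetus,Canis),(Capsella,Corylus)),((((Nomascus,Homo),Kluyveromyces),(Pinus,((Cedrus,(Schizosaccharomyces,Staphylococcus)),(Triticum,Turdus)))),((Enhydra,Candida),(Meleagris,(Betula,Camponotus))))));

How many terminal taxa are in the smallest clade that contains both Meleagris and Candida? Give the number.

5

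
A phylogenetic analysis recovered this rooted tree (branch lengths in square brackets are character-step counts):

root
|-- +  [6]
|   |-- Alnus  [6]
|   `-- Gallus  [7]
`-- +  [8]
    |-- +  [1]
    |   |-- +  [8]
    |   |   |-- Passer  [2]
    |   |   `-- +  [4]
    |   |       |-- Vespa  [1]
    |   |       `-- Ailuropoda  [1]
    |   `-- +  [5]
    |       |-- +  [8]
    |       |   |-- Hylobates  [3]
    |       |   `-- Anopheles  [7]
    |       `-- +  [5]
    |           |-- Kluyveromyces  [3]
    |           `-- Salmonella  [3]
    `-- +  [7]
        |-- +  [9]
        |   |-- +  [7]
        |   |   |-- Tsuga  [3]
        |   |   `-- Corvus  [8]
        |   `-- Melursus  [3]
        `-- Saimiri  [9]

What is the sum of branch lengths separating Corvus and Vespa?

The path runs Corvus → … → MRCA → … → Vespa; the MRCA is the node subtending (((Passer,(Vespa,Ailuropoda)),((Hylobates,Anopheles),(Kluyveromyces,Salmonella))),(((Tsuga,Corvus),Melursus),Saimiri)).
Branch lengths along that path: 8 + 7 + 9 + 7 + 1 + 8 + 4 + 1 = 45.

45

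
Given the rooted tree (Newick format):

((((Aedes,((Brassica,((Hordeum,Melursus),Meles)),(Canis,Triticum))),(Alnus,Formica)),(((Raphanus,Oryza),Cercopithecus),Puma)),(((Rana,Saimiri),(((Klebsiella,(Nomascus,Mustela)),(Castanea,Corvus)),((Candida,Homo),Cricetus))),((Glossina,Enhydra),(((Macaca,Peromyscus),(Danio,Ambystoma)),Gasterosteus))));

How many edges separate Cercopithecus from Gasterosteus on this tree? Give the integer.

8

The MRCA of Cercopithecus and Gasterosteus is the root of the tree.
From Cercopithecus up to that node: 4 branches. From Gasterosteus up to the same node: 4 branches. Total: 4 + 4 = 8.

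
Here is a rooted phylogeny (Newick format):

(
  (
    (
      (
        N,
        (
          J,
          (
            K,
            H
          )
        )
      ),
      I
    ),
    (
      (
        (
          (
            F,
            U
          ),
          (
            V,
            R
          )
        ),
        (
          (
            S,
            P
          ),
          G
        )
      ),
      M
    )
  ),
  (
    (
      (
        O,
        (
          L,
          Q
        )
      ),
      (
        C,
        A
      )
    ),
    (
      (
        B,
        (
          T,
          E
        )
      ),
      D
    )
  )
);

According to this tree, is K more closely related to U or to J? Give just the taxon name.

The MRCA of K and J subtends (J,(K,H)) (3 taxa).
The MRCA of K and U subtends (((N,(J,(K,H))),I),((((F,U),(V,R)),((S,P),G)),M)) (13 taxa).
The first is nested inside the second, so K shares a more recent common ancestor with J.

J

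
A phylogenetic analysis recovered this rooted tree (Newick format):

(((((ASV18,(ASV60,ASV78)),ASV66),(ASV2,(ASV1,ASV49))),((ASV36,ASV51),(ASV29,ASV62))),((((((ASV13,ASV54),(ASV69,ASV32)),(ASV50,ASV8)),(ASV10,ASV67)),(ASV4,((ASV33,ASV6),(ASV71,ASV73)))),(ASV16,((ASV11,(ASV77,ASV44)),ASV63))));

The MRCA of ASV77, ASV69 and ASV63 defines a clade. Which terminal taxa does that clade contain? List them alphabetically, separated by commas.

ASV10, ASV11, ASV13, ASV16, ASV32, ASV33, ASV4, ASV44, ASV50, ASV54, ASV6, ASV63, ASV67, ASV69, ASV71, ASV73, ASV77, ASV8

Tracing ASV77: it sits inside (ASV77,ASV44).
Tracing ASV69: it sits inside (ASV69,ASV32).
Tracing ASV63: it sits inside ((ASV11,(ASV77,ASV44)),ASV63).
The smallest clade enclosing all 3 is ((((((ASV13,ASV54),(ASV69,ASV32)),(ASV50,ASV8)),(ASV10,ASV67)),(ASV4,((ASV33,ASV6),(ASV71,ASV73)))),(ASV16,((ASV11,(ASV77,ASV44)),ASV63))); the answer is its 18 terminal taxa in alphabetical order.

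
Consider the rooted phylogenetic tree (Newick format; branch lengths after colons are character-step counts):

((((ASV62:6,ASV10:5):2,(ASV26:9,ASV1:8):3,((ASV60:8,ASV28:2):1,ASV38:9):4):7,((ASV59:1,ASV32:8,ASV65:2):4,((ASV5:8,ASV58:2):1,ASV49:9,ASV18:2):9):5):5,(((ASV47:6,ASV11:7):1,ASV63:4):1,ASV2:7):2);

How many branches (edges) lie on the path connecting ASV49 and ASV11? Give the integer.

The MRCA of ASV49 and ASV11 is the root of the tree.
From ASV49 up to that node: 4 branches. From ASV11 up to the same node: 4 branches. Total: 4 + 4 = 8.

8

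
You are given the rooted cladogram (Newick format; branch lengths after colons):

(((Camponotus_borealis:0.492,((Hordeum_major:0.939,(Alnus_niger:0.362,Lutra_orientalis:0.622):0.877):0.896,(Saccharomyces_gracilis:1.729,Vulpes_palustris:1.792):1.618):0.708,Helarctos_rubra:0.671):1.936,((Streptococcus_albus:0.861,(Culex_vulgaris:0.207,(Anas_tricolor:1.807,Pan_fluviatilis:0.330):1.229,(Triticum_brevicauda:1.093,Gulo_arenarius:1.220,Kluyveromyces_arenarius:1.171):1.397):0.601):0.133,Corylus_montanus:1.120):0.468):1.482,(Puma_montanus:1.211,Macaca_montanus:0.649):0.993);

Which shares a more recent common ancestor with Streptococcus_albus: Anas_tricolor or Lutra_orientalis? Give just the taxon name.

The MRCA of Streptococcus_albus and Anas_tricolor subtends (Streptococcus_albus,(Culex_vulgaris,(Anas_tricolor,Pan_fluviatilis),(Triticum_brevicauda,Gulo_arenarius,Kluyveromyces_arenarius))) (7 taxa).
The MRCA of Streptococcus_albus and Lutra_orientalis subtends ((Camponotus_borealis,((Hordeum_major,(Alnus_niger,Lutra_orientalis)),(Saccharomyces_gracilis,Vulpes_palustris)),Helarctos_rubra),((Streptococcus_albus,(Culex_vulgaris,(Anas_tricolor,Pan_fluviatilis),(Triticum_brevicauda,Gulo_arenarius,Kluyveromyces_arenarius))),Corylus_montanus)) (15 taxa).
The first is nested inside the second, so Streptococcus_albus shares a more recent common ancestor with Anas_tricolor.

Anas_tricolor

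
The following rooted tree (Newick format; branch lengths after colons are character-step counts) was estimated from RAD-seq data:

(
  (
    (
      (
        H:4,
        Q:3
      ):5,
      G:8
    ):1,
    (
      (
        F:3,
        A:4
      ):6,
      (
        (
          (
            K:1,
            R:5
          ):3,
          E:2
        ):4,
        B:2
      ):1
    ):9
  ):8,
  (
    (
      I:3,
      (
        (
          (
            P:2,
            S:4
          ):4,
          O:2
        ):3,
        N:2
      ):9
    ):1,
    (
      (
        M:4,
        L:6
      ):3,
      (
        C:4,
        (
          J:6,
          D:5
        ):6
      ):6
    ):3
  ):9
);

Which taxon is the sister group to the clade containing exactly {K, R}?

The clade containing exactly {K, R} attaches to the tree at the node subtending ((K,R),E).
The other lineage descending from that same node — the sister group — is the single tip E.

E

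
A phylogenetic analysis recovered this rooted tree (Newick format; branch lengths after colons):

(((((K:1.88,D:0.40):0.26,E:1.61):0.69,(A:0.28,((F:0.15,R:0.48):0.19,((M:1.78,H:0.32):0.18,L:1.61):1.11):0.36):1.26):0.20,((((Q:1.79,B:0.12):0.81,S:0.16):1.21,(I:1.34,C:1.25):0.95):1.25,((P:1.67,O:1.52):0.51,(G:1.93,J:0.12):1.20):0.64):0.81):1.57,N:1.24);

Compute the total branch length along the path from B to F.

6.36

The path runs B → … → MRCA → … → F; the MRCA is the node subtending ((((K,D),E),(A,((F,R),((M,H),L)))),((((Q,B),S),(I,C)),((P,O),(G,J)))).
Branch lengths along that path: 0.12 + 0.81 + 1.21 + 1.25 + 0.81 + 0.20 + 1.26 + 0.36 + 0.19 + 0.15 = 6.36.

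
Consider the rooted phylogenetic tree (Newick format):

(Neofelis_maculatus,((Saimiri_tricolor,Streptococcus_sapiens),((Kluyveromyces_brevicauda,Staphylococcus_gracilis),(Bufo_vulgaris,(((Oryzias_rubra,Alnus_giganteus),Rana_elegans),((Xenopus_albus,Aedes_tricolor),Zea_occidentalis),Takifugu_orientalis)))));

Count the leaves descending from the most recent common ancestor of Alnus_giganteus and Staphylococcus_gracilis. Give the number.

10

The MRCA of Alnus_giganteus and Staphylococcus_gracilis is the node subtending ((Kluyveromyces_brevicauda,Staphylococcus_gracilis),(Bufo_vulgaris,(((Oryzias_rubra,Alnus_giganteus),Rana_elegans),((Xenopus_albus,Aedes_tricolor),Zea_occidentalis),Takifugu_orientalis))).
That clade contains 10 terminal taxa: Aedes_tricolor, Alnus_giganteus, Bufo_vulgaris, Kluyveromyces_brevicauda, Oryzias_rubra, Rana_elegans, Staphylococcus_gracilis, Takifugu_orientalis, Xenopus_albus, Zea_occidentalis.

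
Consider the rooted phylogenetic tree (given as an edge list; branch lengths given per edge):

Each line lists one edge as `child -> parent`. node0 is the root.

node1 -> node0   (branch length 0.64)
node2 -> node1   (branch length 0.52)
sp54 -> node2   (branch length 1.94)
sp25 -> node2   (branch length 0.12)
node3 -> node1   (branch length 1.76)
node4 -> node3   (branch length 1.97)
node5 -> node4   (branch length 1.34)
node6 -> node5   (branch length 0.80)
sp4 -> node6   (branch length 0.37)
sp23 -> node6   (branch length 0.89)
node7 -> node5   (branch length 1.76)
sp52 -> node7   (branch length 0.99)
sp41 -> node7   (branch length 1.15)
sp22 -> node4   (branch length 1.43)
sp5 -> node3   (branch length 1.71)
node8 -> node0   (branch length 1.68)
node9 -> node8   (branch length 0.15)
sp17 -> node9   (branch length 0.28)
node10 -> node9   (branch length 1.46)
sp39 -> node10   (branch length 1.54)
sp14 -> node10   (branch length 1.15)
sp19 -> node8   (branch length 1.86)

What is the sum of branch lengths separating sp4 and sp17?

8.99

The path runs sp4 → … → MRCA → … → sp17; the MRCA is the root of the tree.
Branch lengths along that path: 0.37 + 0.80 + 1.34 + 1.97 + 1.76 + 0.64 + 1.68 + 0.15 + 0.28 = 8.99.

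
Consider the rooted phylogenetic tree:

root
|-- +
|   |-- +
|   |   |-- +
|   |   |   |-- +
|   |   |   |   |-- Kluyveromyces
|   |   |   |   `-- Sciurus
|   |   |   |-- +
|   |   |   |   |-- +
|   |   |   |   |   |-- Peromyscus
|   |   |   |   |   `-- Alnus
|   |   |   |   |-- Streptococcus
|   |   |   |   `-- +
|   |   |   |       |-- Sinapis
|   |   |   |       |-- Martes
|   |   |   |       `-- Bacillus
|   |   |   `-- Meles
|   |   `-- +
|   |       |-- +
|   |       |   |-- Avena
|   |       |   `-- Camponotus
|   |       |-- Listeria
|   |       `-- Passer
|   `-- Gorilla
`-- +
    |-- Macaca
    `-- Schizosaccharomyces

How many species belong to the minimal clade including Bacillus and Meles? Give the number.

9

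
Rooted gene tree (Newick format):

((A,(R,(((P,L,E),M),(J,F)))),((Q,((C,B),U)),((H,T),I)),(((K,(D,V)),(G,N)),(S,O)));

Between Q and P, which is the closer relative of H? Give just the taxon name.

Q

The MRCA of H and Q subtends ((Q,((C,B),U)),((H,T),I)) (7 taxa).
The MRCA of H and P is the root, subtending the entire tree (22 taxa).
The first is nested inside the second, so H shares a more recent common ancestor with Q.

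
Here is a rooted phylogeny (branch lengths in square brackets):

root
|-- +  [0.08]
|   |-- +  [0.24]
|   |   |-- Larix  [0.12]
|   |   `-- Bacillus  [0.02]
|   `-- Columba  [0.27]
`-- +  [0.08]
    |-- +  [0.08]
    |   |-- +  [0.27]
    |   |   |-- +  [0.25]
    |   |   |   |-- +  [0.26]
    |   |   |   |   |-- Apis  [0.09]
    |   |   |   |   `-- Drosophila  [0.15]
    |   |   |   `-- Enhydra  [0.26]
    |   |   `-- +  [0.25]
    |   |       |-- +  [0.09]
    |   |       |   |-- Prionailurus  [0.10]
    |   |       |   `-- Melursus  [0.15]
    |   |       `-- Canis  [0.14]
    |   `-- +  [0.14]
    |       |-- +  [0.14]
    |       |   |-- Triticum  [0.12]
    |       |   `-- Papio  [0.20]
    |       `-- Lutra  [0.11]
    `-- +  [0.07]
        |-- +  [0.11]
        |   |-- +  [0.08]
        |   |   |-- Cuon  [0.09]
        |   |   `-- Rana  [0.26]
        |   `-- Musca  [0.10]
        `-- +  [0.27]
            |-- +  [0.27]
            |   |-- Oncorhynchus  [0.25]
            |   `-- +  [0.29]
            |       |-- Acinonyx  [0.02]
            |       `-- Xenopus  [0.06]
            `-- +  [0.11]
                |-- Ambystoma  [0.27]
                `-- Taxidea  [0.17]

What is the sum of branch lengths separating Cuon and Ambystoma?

0.93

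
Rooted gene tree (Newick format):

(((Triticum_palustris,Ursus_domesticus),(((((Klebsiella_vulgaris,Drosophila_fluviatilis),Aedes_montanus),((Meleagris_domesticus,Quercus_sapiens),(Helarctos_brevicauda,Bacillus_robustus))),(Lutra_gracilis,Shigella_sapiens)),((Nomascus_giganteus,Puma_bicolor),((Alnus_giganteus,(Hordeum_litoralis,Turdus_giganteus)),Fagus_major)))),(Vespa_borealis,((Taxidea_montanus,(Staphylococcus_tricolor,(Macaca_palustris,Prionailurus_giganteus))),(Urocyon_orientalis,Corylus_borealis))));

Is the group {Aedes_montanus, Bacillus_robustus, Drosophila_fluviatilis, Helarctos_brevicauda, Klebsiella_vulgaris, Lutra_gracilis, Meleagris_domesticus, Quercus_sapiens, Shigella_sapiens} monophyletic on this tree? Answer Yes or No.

Yes

The most recent common ancestor of these taxa subtends ((((Klebsiella_vulgaris,Drosophila_fluviatilis),Aedes_montanus),((Meleagris_domesticus,Quercus_sapiens),(Helarctos_brevicauda,Bacillus_robustus))),(Lutra_gracilis,Shigella_sapiens)).
That clade has exactly 9 tips — every listed taxon and nothing else — so the group is monophyletic.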